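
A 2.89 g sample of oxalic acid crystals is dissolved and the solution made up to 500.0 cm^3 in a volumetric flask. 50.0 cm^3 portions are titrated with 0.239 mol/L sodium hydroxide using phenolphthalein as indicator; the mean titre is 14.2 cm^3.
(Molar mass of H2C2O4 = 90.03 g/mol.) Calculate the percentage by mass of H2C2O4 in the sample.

52.9 %

H2C2O4 + 2 NaOH → Na2C2O4 + 2 H2O
n(NaOH) per titration = 0.0142 × 0.239 = 3.39 × 10^-3 mol
From the 1:2 ratio, n(H2C2O4) in each aliquot = 1/2 × 3.39 × 10^-3 = 1.70 × 10^-3 mol
n(H2C2O4) in the whole flask = 1.70 × 10^-3 × 500.0/50.0 = 0.0170 mol
mass of H2C2O4 = 0.0170 × 90.03 = 1.53 g
% H2C2O4 = 1.53 / 2.89 × 100 = 52.9 %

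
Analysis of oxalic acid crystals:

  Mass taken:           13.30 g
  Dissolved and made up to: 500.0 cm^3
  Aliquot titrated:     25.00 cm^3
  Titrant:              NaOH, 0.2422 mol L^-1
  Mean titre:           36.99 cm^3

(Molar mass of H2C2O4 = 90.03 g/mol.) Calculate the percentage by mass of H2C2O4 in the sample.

H2C2O4 + 2 NaOH → Na2C2O4 + 2 H2O
n(NaOH) per titration = 0.03699 × 0.2422 = 8.959 × 10^-3 mol
From the 1:2 ratio, n(H2C2O4) in each aliquot = 1/2 × 8.959 × 10^-3 = 4.479 × 10^-3 mol
n(H2C2O4) in the whole flask = 4.479 × 10^-3 × 500.0/25.00 = 0.08959 mol
mass of H2C2O4 = 0.08959 × 90.03 = 8.066 g
% H2C2O4 = 8.066 / 13.30 × 100 = 60.64 %

60.64 %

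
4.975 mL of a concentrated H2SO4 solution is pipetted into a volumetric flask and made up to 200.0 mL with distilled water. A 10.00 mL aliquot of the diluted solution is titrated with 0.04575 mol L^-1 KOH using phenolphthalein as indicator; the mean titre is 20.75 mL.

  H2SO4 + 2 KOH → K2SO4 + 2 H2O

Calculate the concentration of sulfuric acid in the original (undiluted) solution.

n(KOH) = 0.02075 × 0.04575 = 9.493 × 10^-4 mol
From the 1:2 ratio, n(H2SO4) in the aliquot = 1/2 × 9.493 × 10^-4 = 4.747 × 10^-4 mol
[H2SO4]_dilute = 4.747 × 10^-4 / 0.01000 = 0.04747 mol/L
Dilution factor = 200.0 / 4.975 = 40.20
[H2SO4]_stock = 0.04747 × 40.20 = 1.908 mol/L

1.908 mol/L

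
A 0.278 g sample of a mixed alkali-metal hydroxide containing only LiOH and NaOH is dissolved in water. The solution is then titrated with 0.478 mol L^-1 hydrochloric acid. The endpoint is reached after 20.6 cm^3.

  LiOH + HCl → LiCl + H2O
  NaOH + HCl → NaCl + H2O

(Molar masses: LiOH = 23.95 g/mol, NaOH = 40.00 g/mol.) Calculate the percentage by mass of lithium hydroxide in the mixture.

62.2 %

n(HCl) = 0.0206 × 0.478 = 9.85 × 10^-3 mol
Let x = n(LiOH), y = n(NaOH).
Titrant: 1x + 1y = 9.85 × 10^-3;  mass: 23.95x + 40.00y = 0.278
Solving, x = 7.22 × 10^-3 mol, y = 2.63 × 10^-3 mol
mass of LiOH = 7.22 × 10^-3 × 23.95 = 0.173 g
% LiOH = 0.173 / 0.278 × 100 = 62.2 %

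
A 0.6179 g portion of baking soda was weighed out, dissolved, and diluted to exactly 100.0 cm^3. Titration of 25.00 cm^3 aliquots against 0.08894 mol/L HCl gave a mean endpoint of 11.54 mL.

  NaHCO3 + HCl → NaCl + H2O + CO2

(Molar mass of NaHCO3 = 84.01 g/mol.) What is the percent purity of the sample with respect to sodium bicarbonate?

55.82 %

n(HCl) per titration = 0.01154 × 0.08894 = 1.026 × 10^-3 mol
n(NaHCO3) in each aliquot = 1.026 × 10^-3 mol (1:1 ratio)
n(NaHCO3) in the whole flask = 1.026 × 10^-3 × 100.0/25.00 = 4.105 × 10^-3 mol
mass of NaHCO3 = 4.105 × 10^-3 × 84.01 = 0.3449 g
% NaHCO3 = 0.3449 / 0.6179 × 100 = 55.82 %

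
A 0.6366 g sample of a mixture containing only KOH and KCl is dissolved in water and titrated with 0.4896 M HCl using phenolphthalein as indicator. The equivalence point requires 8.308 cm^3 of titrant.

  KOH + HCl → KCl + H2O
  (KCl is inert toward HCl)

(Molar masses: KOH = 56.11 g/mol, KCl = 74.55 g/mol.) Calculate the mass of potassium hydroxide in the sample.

n(HCl) = 0.008308 × 0.4896 = 4.068 × 10^-3 mol
Let x = n(KOH), y = n(KCl).
Titrant: 1x = 4.068 × 10^-3;  mass: 56.11x + 74.55y = 0.6366
Solving, x = 4.068 × 10^-3 mol, y = 5.478 × 10^-3 mol
mass of KOH = 4.068 × 10^-3 × 56.11 = 0.2282 g

0.2282 g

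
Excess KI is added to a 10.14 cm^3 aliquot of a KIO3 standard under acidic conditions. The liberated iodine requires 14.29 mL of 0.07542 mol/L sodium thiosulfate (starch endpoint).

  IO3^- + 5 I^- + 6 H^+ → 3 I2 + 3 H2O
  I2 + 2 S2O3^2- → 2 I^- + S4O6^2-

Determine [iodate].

0.01771 mol/L

n(S2O3^2-) = 0.01429 × 0.07542 = 1.078 × 10^-3 mol
n(I2) = n(S2O3^2-)/2 = 5.389 × 10^-4 mol
From the 1:3 ratio, n(IO3^-) in the aliquot = 1/3 × 5.389 × 10^-4 = 1.796 × 10^-4 mol
[IO3^-] = 1.796 × 10^-4 / 0.01014 = 0.01771 mol/L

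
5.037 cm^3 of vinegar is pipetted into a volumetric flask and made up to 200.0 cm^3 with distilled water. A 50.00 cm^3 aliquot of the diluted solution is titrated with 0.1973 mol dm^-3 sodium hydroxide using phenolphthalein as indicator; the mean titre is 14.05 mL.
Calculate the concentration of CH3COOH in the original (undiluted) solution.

2.201 mol/L

CH3COOH + NaOH → CH3COONa + H2O
n(NaOH) = 0.01405 × 0.1973 = 2.772 × 10^-3 mol
n(CH3COOH) in the aliquot = 2.772 × 10^-3 mol (1:1 ratio)
[CH3COOH]_dilute = 2.772 × 10^-3 / 0.05000 = 0.05544 mol/L
Dilution factor = 200.0 / 5.037 = 39.71
[CH3COOH]_stock = 0.05544 × 39.71 = 2.201 mol/L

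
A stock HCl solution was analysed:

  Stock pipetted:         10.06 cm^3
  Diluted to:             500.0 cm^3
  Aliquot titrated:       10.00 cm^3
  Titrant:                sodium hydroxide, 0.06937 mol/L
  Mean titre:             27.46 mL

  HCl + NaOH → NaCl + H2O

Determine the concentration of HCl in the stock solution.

9.468 mol/L

n(NaOH) = 0.02746 × 0.06937 = 1.905 × 10^-3 mol
n(HCl) in the aliquot = 1.905 × 10^-3 mol (1:1 ratio)
[HCl]_dilute = 1.905 × 10^-3 / 0.01000 = 0.1905 mol/L
Dilution factor = 500.0 / 10.06 = 49.70
[HCl]_stock = 0.1905 × 49.70 = 9.468 mol/L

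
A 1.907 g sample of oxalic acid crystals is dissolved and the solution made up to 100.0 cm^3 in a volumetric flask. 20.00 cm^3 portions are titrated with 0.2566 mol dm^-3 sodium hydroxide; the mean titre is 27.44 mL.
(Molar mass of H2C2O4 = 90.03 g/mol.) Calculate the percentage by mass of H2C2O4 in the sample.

83.10 %

H2C2O4 + 2 NaOH → Na2C2O4 + 2 H2O
n(NaOH) per titration = 0.02744 × 0.2566 = 7.041 × 10^-3 mol
From the 1:2 ratio, n(H2C2O4) in each aliquot = 1/2 × 7.041 × 10^-3 = 3.521 × 10^-3 mol
n(H2C2O4) in the whole flask = 3.521 × 10^-3 × 100.0/20.00 = 0.01760 mol
mass of H2C2O4 = 0.01760 × 90.03 = 1.585 g
% H2C2O4 = 1.585 / 1.907 × 100 = 83.10 %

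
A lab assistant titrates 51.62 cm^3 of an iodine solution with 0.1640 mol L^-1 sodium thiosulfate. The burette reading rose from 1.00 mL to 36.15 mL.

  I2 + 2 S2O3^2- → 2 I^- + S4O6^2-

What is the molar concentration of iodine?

n(Na2S2O3) = 0.03515 L × 0.1640 mol/L = 5.765 × 10^-3 mol
From the 1:2 mole ratio, n(I2) = 1/2 × 5.765 × 10^-3 = 2.882 × 10^-3 mol
[I2] = 2.882 × 10^-3 mol / 0.05162 L = 0.05584 mol/L

0.05584 mol/L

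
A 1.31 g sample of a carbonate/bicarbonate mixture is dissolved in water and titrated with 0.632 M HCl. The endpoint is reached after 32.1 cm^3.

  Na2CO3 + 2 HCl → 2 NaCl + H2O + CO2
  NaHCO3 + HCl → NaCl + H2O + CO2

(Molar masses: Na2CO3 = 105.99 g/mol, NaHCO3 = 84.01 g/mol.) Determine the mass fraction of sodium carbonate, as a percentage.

51.4 %

n(HCl) = 0.0321 × 0.632 = 0.0203 mol
Let x = n(Na2CO3), y = n(NaHCO3).
Titrant: 2x + 1y = 0.0203;  mass: 105.99x + 84.01y = 1.31
Solving, x = 6.36 × 10^-3 mol, y = 7.57 × 10^-3 mol
mass of Na2CO3 = 6.36 × 10^-3 × 105.99 = 0.674 g
% Na2CO3 = 0.674 / 1.31 × 100 = 51.4 %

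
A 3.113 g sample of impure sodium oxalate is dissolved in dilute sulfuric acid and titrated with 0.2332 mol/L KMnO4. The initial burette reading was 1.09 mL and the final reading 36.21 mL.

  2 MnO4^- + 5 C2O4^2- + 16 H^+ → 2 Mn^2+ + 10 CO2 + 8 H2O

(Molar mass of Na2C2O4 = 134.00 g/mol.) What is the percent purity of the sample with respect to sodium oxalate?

88.14 %

n(KMnO4) = 0.03512 L × 0.2332 mol/L = 8.190 × 10^-3 mol
From the 5:2 ratio, n(Na2C2O4) = 5/2 × 8.190 × 10^-3 = 0.02047 mol
mass of Na2C2O4 = 0.02047 × 134.00 g/mol = 2.744 g
% Na2C2O4 = 2.744 / 3.113 × 100 = 88.14 %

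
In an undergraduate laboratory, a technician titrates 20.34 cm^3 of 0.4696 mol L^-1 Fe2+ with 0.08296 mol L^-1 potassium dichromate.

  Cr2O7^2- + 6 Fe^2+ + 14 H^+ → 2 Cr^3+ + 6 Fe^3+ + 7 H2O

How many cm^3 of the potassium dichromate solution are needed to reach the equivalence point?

n(Fe2+) = 0.02034 L × 0.4696 mol/L = 9.552 × 10^-3 mol
From the 1:6 stoichiometry, n(K2Cr2O7) = 1/6 × 9.552 × 10^-3 = 1.592 × 10^-3 mol
V(K2Cr2O7) = 1.592 × 10^-3 mol / 0.08296 mol/L = 0.01919 L = 19.19 mL

19.19 mL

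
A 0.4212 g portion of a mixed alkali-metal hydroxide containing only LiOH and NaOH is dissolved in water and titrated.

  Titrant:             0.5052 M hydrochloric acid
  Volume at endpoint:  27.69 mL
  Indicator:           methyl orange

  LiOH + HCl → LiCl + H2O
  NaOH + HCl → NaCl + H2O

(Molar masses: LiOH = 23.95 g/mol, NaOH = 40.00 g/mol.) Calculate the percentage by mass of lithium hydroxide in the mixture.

49.02 %

n(HCl) = 0.02769 × 0.5052 = 0.01399 mol
Let x = n(LiOH), y = n(NaOH).
Titrant: 1x + 1y = 0.01399;  mass: 23.95x + 40.00y = 0.4212
Solving, x = 8.621 × 10^-3 mol, y = 5.368 × 10^-3 mol
mass of LiOH = 8.621 × 10^-3 × 23.95 = 0.2065 g
% LiOH = 0.2065 / 0.4212 × 100 = 49.02 %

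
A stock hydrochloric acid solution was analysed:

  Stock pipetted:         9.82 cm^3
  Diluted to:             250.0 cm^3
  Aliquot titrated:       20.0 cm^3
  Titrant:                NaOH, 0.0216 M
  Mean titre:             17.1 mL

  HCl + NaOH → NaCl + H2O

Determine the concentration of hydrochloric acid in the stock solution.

n(NaOH) = 0.0171 × 0.0216 = 3.69 × 10^-4 mol
n(HCl) in the aliquot = 3.69 × 10^-4 mol (1:1 ratio)
[HCl]_dilute = 3.69 × 10^-4 / 0.0200 = 0.0185 mol/L
Dilution factor = 250.0 / 9.82 = 25.46
[HCl]_stock = 0.0185 × 25.46 = 0.470 mol/L

0.470 M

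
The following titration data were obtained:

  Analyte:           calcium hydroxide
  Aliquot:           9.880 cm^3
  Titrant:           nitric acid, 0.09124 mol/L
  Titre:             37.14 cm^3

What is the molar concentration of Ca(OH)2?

0.1715 mol/L

Ca(OH)2 + 2 HNO3 → Ca(NO3)2 + 2 H2O
n(HNO3) = 0.03714 L × 0.09124 mol/L = 3.389 × 10^-3 mol
From the 1:2 mole ratio, n(Ca(OH)2) = 1/2 × 3.389 × 10^-3 = 1.694 × 10^-3 mol
[Ca(OH)2] = 1.694 × 10^-3 mol / 0.009880 L = 0.1715 mol/L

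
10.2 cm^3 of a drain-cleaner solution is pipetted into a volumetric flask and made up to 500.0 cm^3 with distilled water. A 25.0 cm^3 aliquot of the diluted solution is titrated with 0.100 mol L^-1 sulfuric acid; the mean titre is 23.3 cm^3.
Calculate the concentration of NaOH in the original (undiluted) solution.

2 NaOH + H2SO4 → Na2SO4 + 2 H2O
n(H2SO4) = 0.0233 × 0.100 = 2.33 × 10^-3 mol
From the 2:1 ratio, n(NaOH) in the aliquot = 2/1 × 2.33 × 10^-3 = 4.66 × 10^-3 mol
[NaOH]_dilute = 4.66 × 10^-3 / 0.0250 = 0.186 mol/L
Dilution factor = 500.0 / 10.2 = 49.02
[NaOH]_stock = 0.186 × 49.02 = 9.14 mol/L

9.14 mol/L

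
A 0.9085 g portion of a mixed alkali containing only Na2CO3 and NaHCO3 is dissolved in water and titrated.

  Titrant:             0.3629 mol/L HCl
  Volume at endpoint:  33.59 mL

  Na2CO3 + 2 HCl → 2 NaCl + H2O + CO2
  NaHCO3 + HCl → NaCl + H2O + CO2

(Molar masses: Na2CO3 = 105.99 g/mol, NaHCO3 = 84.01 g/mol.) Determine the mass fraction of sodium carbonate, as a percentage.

21.74 %

n(HCl) = 0.03359 × 0.3629 = 0.01219 mol
Let x = n(Na2CO3), y = n(NaHCO3).
Titrant: 2x + 1y = 0.01219;  mass: 105.99x + 84.01y = 0.9085
Solving, x = 1.863 × 10^-3 mol, y = 8.464 × 10^-3 mol
mass of Na2CO3 = 1.863 × 10^-3 × 105.99 = 0.1975 g
% Na2CO3 = 0.1975 / 0.9085 × 100 = 21.74 %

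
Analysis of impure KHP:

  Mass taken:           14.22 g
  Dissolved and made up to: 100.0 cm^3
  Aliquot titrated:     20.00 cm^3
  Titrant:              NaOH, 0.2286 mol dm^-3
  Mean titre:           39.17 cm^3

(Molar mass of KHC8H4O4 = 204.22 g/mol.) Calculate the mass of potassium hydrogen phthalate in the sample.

KHC8H4O4 + NaOH → KNaC8H4O4 + H2O
n(NaOH) per titration = 0.03917 × 0.2286 = 8.954 × 10^-3 mol
n(KHC8H4O4) in each aliquot = 8.954 × 10^-3 mol (1:1 ratio)
n(KHC8H4O4) in the whole flask = 8.954 × 10^-3 × 100.0/20.00 = 0.04477 mol
mass of KHC8H4O4 = 0.04477 × 204.22 = 9.143 g

9.143 g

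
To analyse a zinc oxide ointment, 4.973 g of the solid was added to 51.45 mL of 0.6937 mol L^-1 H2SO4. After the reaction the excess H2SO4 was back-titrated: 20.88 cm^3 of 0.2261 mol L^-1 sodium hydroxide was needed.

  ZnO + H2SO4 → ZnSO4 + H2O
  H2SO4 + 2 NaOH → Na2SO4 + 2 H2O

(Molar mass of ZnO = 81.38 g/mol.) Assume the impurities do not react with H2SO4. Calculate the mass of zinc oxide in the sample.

n(H2SO4) added = 0.05145 × 0.6937 = 0.03569 mol
n(NaOH) used in back-titration = 0.02088 × 0.2261 = 4.721 × 10^-3 mol
From the 1:2 ratio, n(H2SO4) left over = 1/2 × 4.721 × 10^-3 = 2.360 × 10^-3 mol
n(H2SO4) consumed by analyte = 0.03569 − 2.360 × 10^-3 = 0.03333 mol
n(ZnO) = 0.03333 mol (1:1 ratio)
mass of ZnO = 0.03333 × 81.38 = 2.712 g

2.712 g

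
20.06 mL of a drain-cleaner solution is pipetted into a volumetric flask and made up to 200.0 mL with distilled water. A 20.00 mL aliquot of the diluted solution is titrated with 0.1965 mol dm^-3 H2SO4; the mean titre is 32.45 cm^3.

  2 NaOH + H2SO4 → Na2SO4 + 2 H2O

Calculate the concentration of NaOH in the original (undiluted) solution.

6.357 mol/L

n(H2SO4) = 0.03245 × 0.1965 = 6.376 × 10^-3 mol
From the 2:1 ratio, n(NaOH) in the aliquot = 2/1 × 6.376 × 10^-3 = 0.01275 mol
[NaOH]_dilute = 0.01275 / 0.02000 = 0.6376 mol/L
Dilution factor = 200.0 / 20.06 = 9.970
[NaOH]_stock = 0.6376 × 9.970 = 6.357 mol/L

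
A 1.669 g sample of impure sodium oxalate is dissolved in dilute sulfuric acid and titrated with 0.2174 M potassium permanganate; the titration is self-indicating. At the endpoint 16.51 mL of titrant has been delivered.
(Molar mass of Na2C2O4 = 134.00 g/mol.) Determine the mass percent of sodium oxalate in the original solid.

2 MnO4^- + 5 C2O4^2- + 16 H^+ → 2 Mn^2+ + 10 CO2 + 8 H2O
n(KMnO4) = 0.01651 L × 0.2174 mol/L = 3.589 × 10^-3 mol
From the 5:2 ratio, n(Na2C2O4) = 5/2 × 3.589 × 10^-3 = 8.973 × 10^-3 mol
mass of Na2C2O4 = 8.973 × 10^-3 × 134.00 g/mol = 1.202 g
% Na2C2O4 = 1.202 / 1.669 × 100 = 72.04 %

72.04 %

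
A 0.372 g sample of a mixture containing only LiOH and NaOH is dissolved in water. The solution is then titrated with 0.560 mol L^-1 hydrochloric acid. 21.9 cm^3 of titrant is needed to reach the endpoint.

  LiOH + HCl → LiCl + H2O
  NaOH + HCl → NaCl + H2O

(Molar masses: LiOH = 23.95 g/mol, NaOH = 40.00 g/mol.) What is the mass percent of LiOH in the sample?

47.6 %

n(HCl) = 0.0219 × 0.560 = 0.0123 mol
Let x = n(LiOH), y = n(NaOH).
Titrant: 1x + 1y = 0.0123;  mass: 23.95x + 40.00y = 0.372
Solving, x = 7.39 × 10^-3 mol, y = 4.88 × 10^-3 mol
mass of LiOH = 7.39 × 10^-3 × 23.95 = 0.177 g
% LiOH = 0.177 / 0.372 × 100 = 47.6 %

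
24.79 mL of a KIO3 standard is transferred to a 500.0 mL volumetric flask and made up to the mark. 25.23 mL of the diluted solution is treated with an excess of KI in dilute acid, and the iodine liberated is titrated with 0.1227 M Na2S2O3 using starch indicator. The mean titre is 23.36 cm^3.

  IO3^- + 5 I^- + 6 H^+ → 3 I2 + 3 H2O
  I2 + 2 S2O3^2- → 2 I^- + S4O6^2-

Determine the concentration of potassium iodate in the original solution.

0.3819 M

n(S2O3^2-) = 0.02336 × 0.1227 = 2.866 × 10^-3 mol
n(I2) = n(S2O3^2-)/2 = 1.433 × 10^-3 mol
From the 1:3 ratio, n(IO3^-) in the aliquot = 1/3 × 1.433 × 10^-3 = 4.777 × 10^-4 mol
[IO3^-]_dilute = 4.777 × 10^-4 / 0.02523 = 0.01893 mol/L
[IO3^-]_original = 0.01893 × 500.0/24.79 = 0.3819 mol/L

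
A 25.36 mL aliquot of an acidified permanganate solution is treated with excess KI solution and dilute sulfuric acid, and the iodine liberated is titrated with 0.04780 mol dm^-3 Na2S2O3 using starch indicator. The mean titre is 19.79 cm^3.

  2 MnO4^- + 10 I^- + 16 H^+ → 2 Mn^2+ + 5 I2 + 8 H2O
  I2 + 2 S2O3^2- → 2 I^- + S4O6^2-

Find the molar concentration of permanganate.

n(S2O3^2-) = 0.01979 × 0.04780 = 9.460 × 10^-4 mol
n(I2) = n(S2O3^2-)/2 = 4.730 × 10^-4 mol
From the 2:5 ratio, n(MnO4^-) in the aliquot = 2/5 × 4.730 × 10^-4 = 1.892 × 10^-4 mol
[MnO4^-] = 1.892 × 10^-4 / 0.02536 = 0.007460 mol/L

0.007460 mol/L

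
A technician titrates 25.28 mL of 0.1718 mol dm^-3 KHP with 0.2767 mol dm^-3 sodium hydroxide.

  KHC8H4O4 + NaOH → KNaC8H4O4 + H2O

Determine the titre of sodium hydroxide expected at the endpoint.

n(KHC8H4O4) = 0.02528 L × 0.1718 mol/L = 4.343 × 10^-3 mol
n(NaOH) = 4.343 × 10^-3 mol (1:1 stoichiometry)
V(NaOH) = 4.343 × 10^-3 mol / 0.2767 mol/L = 0.01570 L = 15.70 mL

15.70 mL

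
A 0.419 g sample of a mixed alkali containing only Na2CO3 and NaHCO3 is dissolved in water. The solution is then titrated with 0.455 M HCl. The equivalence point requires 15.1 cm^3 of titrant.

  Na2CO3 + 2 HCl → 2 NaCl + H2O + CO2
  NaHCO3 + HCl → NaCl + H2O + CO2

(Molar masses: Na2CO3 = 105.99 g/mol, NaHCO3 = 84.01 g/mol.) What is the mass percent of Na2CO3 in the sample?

n(HCl) = 0.0151 × 0.455 = 6.87 × 10^-3 mol
Let x = n(Na2CO3), y = n(NaHCO3).
Titrant: 2x + 1y = 6.87 × 10^-3;  mass: 105.99x + 84.01y = 0.419
Solving, x = 2.55 × 10^-3 mol, y = 1.77 × 10^-3 mol
mass of Na2CO3 = 2.55 × 10^-3 × 105.99 = 0.270 g
% Na2CO3 = 0.270 / 0.419 × 100 = 64.5 %

64.5 %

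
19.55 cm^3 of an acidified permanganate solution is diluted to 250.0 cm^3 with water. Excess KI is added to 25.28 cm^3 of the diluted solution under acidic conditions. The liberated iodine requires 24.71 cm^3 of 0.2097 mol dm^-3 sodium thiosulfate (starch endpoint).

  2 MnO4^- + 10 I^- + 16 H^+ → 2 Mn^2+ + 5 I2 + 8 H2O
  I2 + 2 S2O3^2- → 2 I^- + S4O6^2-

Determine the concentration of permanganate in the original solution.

n(S2O3^2-) = 0.02471 × 0.2097 = 5.182 × 10^-3 mol
n(I2) = n(S2O3^2-)/2 = 2.591 × 10^-3 mol
From the 2:5 ratio, n(MnO4^-) in the aliquot = 2/5 × 2.591 × 10^-3 = 1.036 × 10^-3 mol
[MnO4^-]_dilute = 1.036 × 10^-3 / 0.02528 = 0.04099 mol/L
[MnO4^-]_original = 0.04099 × 250.0/19.55 = 0.5242 mol/L

0.5242 mol/L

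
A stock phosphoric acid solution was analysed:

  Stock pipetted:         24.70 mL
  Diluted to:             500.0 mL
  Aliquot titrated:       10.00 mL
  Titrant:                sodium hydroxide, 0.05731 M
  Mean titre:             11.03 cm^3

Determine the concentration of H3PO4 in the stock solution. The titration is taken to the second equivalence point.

H3PO4 + 2 NaOH → Na2HPO4 + 2 H2O
n(NaOH) = 0.01103 × 0.05731 = 6.321 × 10^-4 mol
From the 1:2 ratio, n(H3PO4) in the aliquot = 1/2 × 6.321 × 10^-4 = 3.161 × 10^-4 mol
[H3PO4]_dilute = 3.161 × 10^-4 / 0.01000 = 0.03161 mol/L
Dilution factor = 500.0 / 24.70 = 20.24
[H3PO4]_stock = 0.03161 × 20.24 = 0.6398 mol/L

0.6398 M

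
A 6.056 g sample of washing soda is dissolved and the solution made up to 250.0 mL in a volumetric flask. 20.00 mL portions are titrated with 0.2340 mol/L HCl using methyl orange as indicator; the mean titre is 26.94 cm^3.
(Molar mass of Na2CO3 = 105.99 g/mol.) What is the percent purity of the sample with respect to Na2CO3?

Na2CO3 + 2 HCl → 2 NaCl + H2O + CO2
n(HCl) per titration = 0.02694 × 0.2340 = 6.304 × 10^-3 mol
From the 1:2 ratio, n(Na2CO3) in each aliquot = 1/2 × 6.304 × 10^-3 = 3.152 × 10^-3 mol
n(Na2CO3) in the whole flask = 3.152 × 10^-3 × 250.0/20.00 = 0.03940 mol
mass of Na2CO3 = 0.03940 × 105.99 = 4.176 g
% Na2CO3 = 4.176 / 6.056 × 100 = 68.96 %

68.96 %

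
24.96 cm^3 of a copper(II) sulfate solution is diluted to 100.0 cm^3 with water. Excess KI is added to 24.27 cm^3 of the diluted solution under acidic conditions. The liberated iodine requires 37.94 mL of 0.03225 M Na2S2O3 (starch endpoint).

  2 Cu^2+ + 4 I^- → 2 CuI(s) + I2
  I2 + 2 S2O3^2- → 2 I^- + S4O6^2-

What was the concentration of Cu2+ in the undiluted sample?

0.2020 M

n(S2O3^2-) = 0.03794 × 0.03225 = 1.224 × 10^-3 mol
n(I2) = n(S2O3^2-)/2 = 6.118 × 10^-4 mol
From the 2:1 ratio, n(Cu2+) in the aliquot = 2/1 × 6.118 × 10^-4 = 1.224 × 10^-3 mol
[Cu2+]_dilute = 1.224 × 10^-3 / 0.02427 = 0.05041 mol/L
[Cu2+]_original = 0.05041 × 100.0/24.96 = 0.2020 mol/L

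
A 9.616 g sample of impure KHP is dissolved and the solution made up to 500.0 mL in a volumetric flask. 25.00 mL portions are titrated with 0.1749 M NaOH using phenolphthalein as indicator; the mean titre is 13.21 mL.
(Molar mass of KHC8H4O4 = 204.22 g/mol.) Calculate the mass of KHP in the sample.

9.437 g

KHC8H4O4 + NaOH → KNaC8H4O4 + H2O
n(NaOH) per titration = 0.01321 × 0.1749 = 2.310 × 10^-3 mol
n(KHC8H4O4) in each aliquot = 2.310 × 10^-3 mol (1:1 ratio)
n(KHC8H4O4) in the whole flask = 2.310 × 10^-3 × 500.0/25.00 = 0.04621 mol
mass of KHC8H4O4 = 0.04621 × 204.22 = 9.437 g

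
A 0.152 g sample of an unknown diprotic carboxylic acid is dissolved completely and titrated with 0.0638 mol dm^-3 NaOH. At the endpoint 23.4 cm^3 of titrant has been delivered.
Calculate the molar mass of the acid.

n(NaOH) = 0.0234 L × 0.0638 mol/L = 1.49 × 10^-3 mol
From the 1:2 ratio, n(H2A) = 1/2 × 1.49 × 10^-3 = 7.46 × 10^-4 mol
M = m / n = 0.152 g / 7.46 × 10^-4 mol = 204 g/mol

204 g/mol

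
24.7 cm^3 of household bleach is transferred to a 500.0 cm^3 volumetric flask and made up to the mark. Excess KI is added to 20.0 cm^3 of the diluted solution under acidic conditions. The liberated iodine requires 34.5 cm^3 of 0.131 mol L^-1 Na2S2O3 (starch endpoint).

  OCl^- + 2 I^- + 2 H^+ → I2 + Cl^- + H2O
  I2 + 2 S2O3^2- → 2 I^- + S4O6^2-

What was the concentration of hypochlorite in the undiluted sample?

n(S2O3^2-) = 0.0345 × 0.131 = 4.52 × 10^-3 mol
n(I2) = n(S2O3^2-)/2 = 2.26 × 10^-3 mol
n(OCl^-) in the aliquot = 2.26 × 10^-3 mol (1:1 ratio)
[OCl^-]_dilute = 2.26 × 10^-3 / 0.0200 = 0.113 mol/L
[OCl^-]_original = 0.113 × 500.0/24.7 = 2.29 mol/L

2.29 mol/L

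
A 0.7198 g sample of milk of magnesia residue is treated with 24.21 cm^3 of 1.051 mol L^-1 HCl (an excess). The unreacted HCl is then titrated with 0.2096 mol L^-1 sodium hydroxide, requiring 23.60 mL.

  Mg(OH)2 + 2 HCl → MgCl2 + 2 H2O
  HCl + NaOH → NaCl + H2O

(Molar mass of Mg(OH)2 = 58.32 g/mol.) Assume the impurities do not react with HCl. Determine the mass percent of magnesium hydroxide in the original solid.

83.04 %

n(HCl) added = 0.02421 × 1.051 = 0.02544 mol
n(NaOH) used in back-titration = 0.02360 × 0.2096 = 4.947 × 10^-3 mol
n(HCl) left over = 4.947 × 10^-3 mol (1:1 ratio)
n(HCl) consumed by analyte = 0.02544 − 4.947 × 10^-3 = 0.02050 mol
From the 1:2 ratio, n(Mg(OH)2) = 1/2 × 0.02050 = 0.01025 mol
mass of Mg(OH)2 = 0.01025 × 58.32 = 0.5977 g
% Mg(OH)2 = 0.5977 / 0.7198 × 100 = 83.04 %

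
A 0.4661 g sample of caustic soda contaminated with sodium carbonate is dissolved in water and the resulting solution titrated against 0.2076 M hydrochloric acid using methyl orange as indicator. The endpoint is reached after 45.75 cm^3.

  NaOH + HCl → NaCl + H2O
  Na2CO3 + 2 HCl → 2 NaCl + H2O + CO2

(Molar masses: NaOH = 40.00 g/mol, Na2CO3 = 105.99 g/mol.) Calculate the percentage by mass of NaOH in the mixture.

n(HCl) = 0.04575 × 0.2076 = 9.498 × 10^-3 mol
Let x = n(NaOH), y = n(Na2CO3).
Titrant: 1x + 2y = 9.498 × 10^-3;  mass: 40.00x + 105.99y = 0.4661
Solving, x = 2.865 × 10^-3 mol, y = 3.316 × 10^-3 mol
mass of NaOH = 2.865 × 10^-3 × 40.00 = 0.1146 g
% NaOH = 0.1146 / 0.4661 × 100 = 24.59 %

24.59 %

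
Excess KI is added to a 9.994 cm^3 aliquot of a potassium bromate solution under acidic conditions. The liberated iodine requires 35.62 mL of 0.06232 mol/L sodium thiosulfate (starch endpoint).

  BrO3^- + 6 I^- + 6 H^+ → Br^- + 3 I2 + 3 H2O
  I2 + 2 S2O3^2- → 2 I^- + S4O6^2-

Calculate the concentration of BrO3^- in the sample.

0.03702 mol/L

n(S2O3^2-) = 0.03562 × 0.06232 = 2.220 × 10^-3 mol
n(I2) = n(S2O3^2-)/2 = 1.110 × 10^-3 mol
From the 1:3 ratio, n(BrO3^-) in the aliquot = 1/3 × 1.110 × 10^-3 = 3.700 × 10^-4 mol
[BrO3^-] = 3.700 × 10^-4 / 0.009994 = 0.03702 mol/L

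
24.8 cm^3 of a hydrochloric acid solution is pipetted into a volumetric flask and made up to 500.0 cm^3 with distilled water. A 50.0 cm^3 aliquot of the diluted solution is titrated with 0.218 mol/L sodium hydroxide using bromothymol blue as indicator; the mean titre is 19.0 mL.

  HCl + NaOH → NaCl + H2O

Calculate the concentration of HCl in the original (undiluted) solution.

n(NaOH) = 0.0190 × 0.218 = 4.14 × 10^-3 mol
n(HCl) in the aliquot = 4.14 × 10^-3 mol (1:1 ratio)
[HCl]_dilute = 4.14 × 10^-3 / 0.0500 = 0.0828 mol/L
Dilution factor = 500.0 / 24.8 = 20.16
[HCl]_stock = 0.0828 × 20.16 = 1.67 mol/L

1.67 mol/L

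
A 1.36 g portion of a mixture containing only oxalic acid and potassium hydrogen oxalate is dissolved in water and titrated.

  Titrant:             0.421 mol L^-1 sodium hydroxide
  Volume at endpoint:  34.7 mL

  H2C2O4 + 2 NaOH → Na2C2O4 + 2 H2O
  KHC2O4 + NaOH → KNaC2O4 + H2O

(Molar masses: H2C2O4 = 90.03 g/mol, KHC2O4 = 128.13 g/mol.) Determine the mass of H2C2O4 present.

0.277 g

n(NaOH) = 0.0347 × 0.421 = 0.0146 mol
Let x = n(H2C2O4), y = n(KHC2O4).
Titrant: 2x + 1y = 0.0146;  mass: 90.03x + 128.13y = 1.36
Solving, x = 3.08 × 10^-3 mol, y = 8.45 × 10^-3 mol
mass of H2C2O4 = 3.08 × 10^-3 × 90.03 = 0.277 g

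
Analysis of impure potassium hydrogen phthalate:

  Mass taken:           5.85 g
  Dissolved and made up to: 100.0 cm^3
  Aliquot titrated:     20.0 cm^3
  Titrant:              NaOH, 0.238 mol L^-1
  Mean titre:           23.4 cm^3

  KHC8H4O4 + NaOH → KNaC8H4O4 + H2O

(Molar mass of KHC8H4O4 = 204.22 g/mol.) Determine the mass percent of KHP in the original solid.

n(NaOH) per titration = 0.0234 × 0.238 = 5.57 × 10^-3 mol
n(KHC8H4O4) in each aliquot = 5.57 × 10^-3 mol (1:1 ratio)
n(KHC8H4O4) in the whole flask = 5.57 × 10^-3 × 100.0/20.0 = 0.0278 mol
mass of KHC8H4O4 = 0.0278 × 204.22 = 5.69 g
% KHC8H4O4 = 5.69 / 5.85 × 100 = 97.2 %

97.2 %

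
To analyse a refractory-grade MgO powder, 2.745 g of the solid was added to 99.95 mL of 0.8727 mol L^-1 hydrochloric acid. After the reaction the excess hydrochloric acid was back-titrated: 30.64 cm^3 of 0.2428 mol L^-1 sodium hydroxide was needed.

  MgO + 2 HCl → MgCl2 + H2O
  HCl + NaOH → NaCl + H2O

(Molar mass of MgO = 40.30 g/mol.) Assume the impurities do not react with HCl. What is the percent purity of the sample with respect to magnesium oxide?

58.57 %

n(HCl) added = 0.09995 × 0.8727 = 0.08723 mol
n(NaOH) used in back-titration = 0.03064 × 0.2428 = 7.439 × 10^-3 mol
n(HCl) left over = 7.439 × 10^-3 mol (1:1 ratio)
n(HCl) consumed by analyte = 0.08723 − 7.439 × 10^-3 = 0.07979 mol
From the 1:2 ratio, n(MgO) = 1/2 × 0.07979 = 0.03989 mol
mass of MgO = 0.03989 × 40.30 = 1.608 g
% MgO = 1.608 / 2.745 × 100 = 58.57 %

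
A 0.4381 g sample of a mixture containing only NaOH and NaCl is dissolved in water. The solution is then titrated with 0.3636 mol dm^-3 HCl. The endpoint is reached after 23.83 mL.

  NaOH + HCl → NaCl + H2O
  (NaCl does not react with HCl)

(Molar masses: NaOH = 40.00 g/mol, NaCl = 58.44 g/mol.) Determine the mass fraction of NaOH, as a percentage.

79.11 %

n(HCl) = 0.02383 × 0.3636 = 8.665 × 10^-3 mol
Let x = n(NaOH), y = n(NaCl).
Titrant: 1x = 8.665 × 10^-3;  mass: 40.00x + 58.44y = 0.4381
Solving, x = 8.665 × 10^-3 mol, y = 1.566 × 10^-3 mol
mass of NaOH = 8.665 × 10^-3 × 40.00 = 0.3466 g
% NaOH = 0.3466 / 0.4381 × 100 = 79.11 %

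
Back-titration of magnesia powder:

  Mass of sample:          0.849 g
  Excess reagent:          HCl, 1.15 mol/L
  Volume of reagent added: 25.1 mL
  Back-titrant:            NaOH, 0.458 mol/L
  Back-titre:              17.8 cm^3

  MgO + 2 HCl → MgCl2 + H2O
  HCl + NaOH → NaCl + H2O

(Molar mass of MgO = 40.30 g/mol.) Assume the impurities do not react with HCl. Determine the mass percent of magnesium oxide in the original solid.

n(HCl) added = 0.0251 × 1.15 = 0.0289 mol
n(NaOH) used in back-titration = 0.0178 × 0.458 = 8.15 × 10^-3 mol
n(HCl) left over = 8.15 × 10^-3 mol (1:1 ratio)
n(HCl) consumed by analyte = 0.0289 − 8.15 × 10^-3 = 0.0207 mol
From the 1:2 ratio, n(MgO) = 1/2 × 0.0207 = 0.0104 mol
mass of MgO = 0.0104 × 40.30 = 0.417 g
% MgO = 0.417 / 0.849 × 100 = 49.2 %

49.2 %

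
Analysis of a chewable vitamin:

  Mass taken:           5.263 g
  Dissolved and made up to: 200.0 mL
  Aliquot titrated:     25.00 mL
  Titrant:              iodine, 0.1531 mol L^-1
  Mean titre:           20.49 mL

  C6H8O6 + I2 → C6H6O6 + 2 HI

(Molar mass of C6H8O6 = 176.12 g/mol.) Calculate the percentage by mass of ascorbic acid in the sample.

83.98 %

n(I2) per titration = 0.02049 × 0.1531 = 3.137 × 10^-3 mol
n(C6H8O6) in each aliquot = 3.137 × 10^-3 mol (1:1 ratio)
n(C6H8O6) in the whole flask = 3.137 × 10^-3 × 200.0/25.00 = 0.02510 mol
mass of C6H8O6 = 0.02510 × 176.12 = 4.420 g
% C6H8O6 = 4.420 / 5.263 × 100 = 83.98 %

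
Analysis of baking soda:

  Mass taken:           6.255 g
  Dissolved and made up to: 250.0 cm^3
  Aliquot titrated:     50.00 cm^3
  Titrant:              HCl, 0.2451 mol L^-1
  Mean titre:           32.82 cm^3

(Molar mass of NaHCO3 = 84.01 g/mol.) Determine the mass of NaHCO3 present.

NaHCO3 + HCl → NaCl + H2O + CO2
n(HCl) per titration = 0.03282 × 0.2451 = 8.044 × 10^-3 mol
n(NaHCO3) in each aliquot = 8.044 × 10^-3 mol (1:1 ratio)
n(NaHCO3) in the whole flask = 8.044 × 10^-3 × 250.0/50.00 = 0.04022 mol
mass of NaHCO3 = 0.04022 × 84.01 = 3.379 g

3.379 g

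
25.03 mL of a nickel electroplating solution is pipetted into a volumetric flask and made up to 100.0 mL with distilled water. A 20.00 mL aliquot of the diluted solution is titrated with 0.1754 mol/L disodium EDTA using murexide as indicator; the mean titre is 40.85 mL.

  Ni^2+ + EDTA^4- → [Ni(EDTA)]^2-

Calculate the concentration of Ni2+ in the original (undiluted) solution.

n(EDTA) = 0.04085 × 0.1754 = 7.165 × 10^-3 mol
n(Ni2+) in the aliquot = 7.165 × 10^-3 mol (1:1 ratio)
[Ni2+]_dilute = 7.165 × 10^-3 / 0.02000 = 0.3583 mol/L
Dilution factor = 100.0 / 25.03 = 3.995
[Ni2+]_stock = 0.3583 × 3.995 = 1.431 mol/L

1.431 mol/L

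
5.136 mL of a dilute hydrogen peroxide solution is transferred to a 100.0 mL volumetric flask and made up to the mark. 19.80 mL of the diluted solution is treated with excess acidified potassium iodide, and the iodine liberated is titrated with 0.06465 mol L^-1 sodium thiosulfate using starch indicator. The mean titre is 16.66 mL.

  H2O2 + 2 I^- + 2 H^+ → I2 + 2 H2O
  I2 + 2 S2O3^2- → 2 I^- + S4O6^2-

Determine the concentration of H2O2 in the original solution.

0.5296 mol/L

n(S2O3^2-) = 0.01666 × 0.06465 = 1.077 × 10^-3 mol
n(I2) = n(S2O3^2-)/2 = 5.385 × 10^-4 mol
n(H2O2) in the aliquot = 5.385 × 10^-4 mol (1:1 ratio)
[H2O2]_dilute = 5.385 × 10^-4 / 0.01980 = 0.02720 mol/L
[H2O2]_original = 0.02720 × 100.0/5.136 = 0.5296 mol/L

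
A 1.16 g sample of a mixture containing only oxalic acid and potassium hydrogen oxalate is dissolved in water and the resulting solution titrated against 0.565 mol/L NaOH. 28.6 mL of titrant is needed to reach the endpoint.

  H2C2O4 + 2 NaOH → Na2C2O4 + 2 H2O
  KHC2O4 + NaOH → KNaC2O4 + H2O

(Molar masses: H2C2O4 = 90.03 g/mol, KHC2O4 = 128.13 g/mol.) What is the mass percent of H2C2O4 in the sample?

42.5 %

n(NaOH) = 0.0286 × 0.565 = 0.0162 mol
Let x = n(H2C2O4), y = n(KHC2O4).
Titrant: 2x + 1y = 0.0162;  mass: 90.03x + 128.13y = 1.16
Solving, x = 5.48 × 10^-3 mol, y = 5.20 × 10^-3 mol
mass of H2C2O4 = 5.48 × 10^-3 × 90.03 = 0.493 g
% H2C2O4 = 0.493 / 1.16 × 100 = 42.5 %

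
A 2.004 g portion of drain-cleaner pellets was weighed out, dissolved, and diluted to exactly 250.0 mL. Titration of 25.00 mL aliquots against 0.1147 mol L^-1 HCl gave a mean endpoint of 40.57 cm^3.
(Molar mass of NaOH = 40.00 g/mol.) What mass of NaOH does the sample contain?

1.861 g

NaOH + HCl → NaCl + H2O
n(HCl) per titration = 0.04057 × 0.1147 = 4.653 × 10^-3 mol
n(NaOH) in each aliquot = 4.653 × 10^-3 mol (1:1 ratio)
n(NaOH) in the whole flask = 4.653 × 10^-3 × 250.0/25.00 = 0.04653 mol
mass of NaOH = 0.04653 × 40.00 = 1.861 g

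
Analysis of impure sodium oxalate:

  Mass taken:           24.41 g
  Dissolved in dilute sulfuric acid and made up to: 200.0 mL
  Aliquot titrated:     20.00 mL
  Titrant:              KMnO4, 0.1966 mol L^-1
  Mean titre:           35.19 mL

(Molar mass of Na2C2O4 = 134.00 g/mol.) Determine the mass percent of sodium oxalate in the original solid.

2 MnO4^- + 5 C2O4^2- + 16 H^+ → 2 Mn^2+ + 10 CO2 + 8 H2O
n(KMnO4) per titration = 0.03519 × 0.1966 = 6.918 × 10^-3 mol
From the 5:2 ratio, n(Na2C2O4) in each aliquot = 5/2 × 6.918 × 10^-3 = 0.01730 mol
n(Na2C2O4) in the whole flask = 0.01730 × 200.0/20.00 = 0.1730 mol
mass of Na2C2O4 = 0.1730 × 134.00 = 23.18 g
% Na2C2O4 = 23.18 / 24.41 × 100 = 94.95 %

94.95 %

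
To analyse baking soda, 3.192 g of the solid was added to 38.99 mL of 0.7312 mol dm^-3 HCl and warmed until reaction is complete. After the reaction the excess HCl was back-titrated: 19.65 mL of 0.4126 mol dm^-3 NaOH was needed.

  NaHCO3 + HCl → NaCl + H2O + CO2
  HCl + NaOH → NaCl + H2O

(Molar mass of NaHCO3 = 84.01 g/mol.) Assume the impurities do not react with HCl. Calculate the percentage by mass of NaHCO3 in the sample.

53.70 %

n(HCl) added = 0.03899 × 0.7312 = 0.02851 mol
n(NaOH) used in back-titration = 0.01965 × 0.4126 = 8.108 × 10^-3 mol
n(HCl) left over = 8.108 × 10^-3 mol (1:1 ratio)
n(HCl) consumed by analyte = 0.02851 − 8.108 × 10^-3 = 0.02040 mol
n(NaHCO3) = 0.02040 mol (1:1 ratio)
mass of NaHCO3 = 0.02040 × 84.01 = 1.714 g
% NaHCO3 = 1.714 / 3.192 × 100 = 53.70 %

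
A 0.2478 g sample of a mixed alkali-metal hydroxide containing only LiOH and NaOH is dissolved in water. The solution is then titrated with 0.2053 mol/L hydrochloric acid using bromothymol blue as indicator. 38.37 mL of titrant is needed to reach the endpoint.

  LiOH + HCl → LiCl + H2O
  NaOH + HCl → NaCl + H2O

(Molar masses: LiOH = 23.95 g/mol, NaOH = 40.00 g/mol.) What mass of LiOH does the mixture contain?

0.1004 g

n(HCl) = 0.03837 × 0.2053 = 7.877 × 10^-3 mol
Let x = n(LiOH), y = n(NaOH).
Titrant: 1x + 1y = 7.877 × 10^-3;  mass: 23.95x + 40.00y = 0.2478
Solving, x = 4.193 × 10^-3 mol, y = 3.685 × 10^-3 mol
mass of LiOH = 4.193 × 10^-3 × 23.95 = 0.1004 g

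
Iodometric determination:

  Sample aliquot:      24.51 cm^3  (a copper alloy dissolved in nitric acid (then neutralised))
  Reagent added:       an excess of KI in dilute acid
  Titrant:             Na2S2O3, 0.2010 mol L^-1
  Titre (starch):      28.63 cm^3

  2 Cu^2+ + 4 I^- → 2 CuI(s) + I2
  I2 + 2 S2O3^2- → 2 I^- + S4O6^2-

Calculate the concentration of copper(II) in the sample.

0.2348 mol/L

n(S2O3^2-) = 0.02863 × 0.2010 = 5.755 × 10^-3 mol
n(I2) = n(S2O3^2-)/2 = 2.877 × 10^-3 mol
From the 2:1 ratio, n(Cu2+) in the aliquot = 2/1 × 2.877 × 10^-3 = 5.755 × 10^-3 mol
[Cu2+] = 5.755 × 10^-3 / 0.02451 = 0.2348 mol/L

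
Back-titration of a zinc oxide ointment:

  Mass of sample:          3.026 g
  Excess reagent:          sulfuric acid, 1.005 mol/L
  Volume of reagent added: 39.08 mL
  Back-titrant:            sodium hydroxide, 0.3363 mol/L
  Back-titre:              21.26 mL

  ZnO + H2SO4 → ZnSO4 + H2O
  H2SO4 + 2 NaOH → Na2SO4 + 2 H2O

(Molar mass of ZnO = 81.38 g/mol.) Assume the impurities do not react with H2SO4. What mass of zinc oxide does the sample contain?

n(H2SO4) added = 0.03908 × 1.005 = 0.03928 mol
n(NaOH) used in back-titration = 0.02126 × 0.3363 = 7.150 × 10^-3 mol
From the 1:2 ratio, n(H2SO4) left over = 1/2 × 7.150 × 10^-3 = 3.575 × 10^-3 mol
n(H2SO4) consumed by analyte = 0.03928 − 3.575 × 10^-3 = 0.03570 mol
n(ZnO) = 0.03570 mol (1:1 ratio)
mass of ZnO = 0.03570 × 81.38 = 2.905 g

2.905 g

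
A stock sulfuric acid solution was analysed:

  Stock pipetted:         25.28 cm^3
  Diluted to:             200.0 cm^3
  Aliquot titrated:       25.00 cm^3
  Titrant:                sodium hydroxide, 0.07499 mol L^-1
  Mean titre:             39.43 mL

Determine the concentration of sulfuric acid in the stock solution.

H2SO4 + 2 NaOH → Na2SO4 + 2 H2O
n(NaOH) = 0.03943 × 0.07499 = 2.957 × 10^-3 mol
From the 1:2 ratio, n(H2SO4) in the aliquot = 1/2 × 2.957 × 10^-3 = 1.478 × 10^-3 mol
[H2SO4]_dilute = 1.478 × 10^-3 / 0.02500 = 0.05914 mol/L
Dilution factor = 200.0 / 25.28 = 7.911
[H2SO4]_stock = 0.05914 × 7.911 = 0.4679 mol/L

0.4679 mol/L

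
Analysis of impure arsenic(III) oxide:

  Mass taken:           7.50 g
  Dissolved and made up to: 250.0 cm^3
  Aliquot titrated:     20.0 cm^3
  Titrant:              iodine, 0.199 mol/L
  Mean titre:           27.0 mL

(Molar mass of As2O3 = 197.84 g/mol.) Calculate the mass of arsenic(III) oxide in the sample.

6.64 g

As2O3 + 2 I2 + 2 H2O → As2O5 + 4 HI
n(I2) per titration = 0.0270 × 0.199 = 5.37 × 10^-3 mol
From the 1:2 ratio, n(As2O3) in each aliquot = 1/2 × 5.37 × 10^-3 = 2.69 × 10^-3 mol
n(As2O3) in the whole flask = 2.69 × 10^-3 × 250.0/20.0 = 0.0336 mol
mass of As2O3 = 0.0336 × 197.84 = 6.64 g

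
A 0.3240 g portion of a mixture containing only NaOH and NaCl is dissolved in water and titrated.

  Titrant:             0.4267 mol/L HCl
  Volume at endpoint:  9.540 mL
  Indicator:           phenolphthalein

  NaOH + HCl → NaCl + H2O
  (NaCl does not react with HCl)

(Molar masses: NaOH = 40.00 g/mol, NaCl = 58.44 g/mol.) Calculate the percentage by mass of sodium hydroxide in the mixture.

n(HCl) = 0.009540 × 0.4267 = 4.071 × 10^-3 mol
Let x = n(NaOH), y = n(NaCl).
Titrant: 1x = 4.071 × 10^-3;  mass: 40.00x + 58.44y = 0.3240
Solving, x = 4.071 × 10^-3 mol, y = 2.758 × 10^-3 mol
mass of NaOH = 4.071 × 10^-3 × 40.00 = 0.1628 g
% NaOH = 0.1628 / 0.3240 × 100 = 50.26 %

50.26 %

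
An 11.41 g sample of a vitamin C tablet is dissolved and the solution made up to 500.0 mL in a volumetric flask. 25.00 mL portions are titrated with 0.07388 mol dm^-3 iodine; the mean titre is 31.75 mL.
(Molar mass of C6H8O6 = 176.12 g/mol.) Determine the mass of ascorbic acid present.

C6H8O6 + I2 → C6H6O6 + 2 HI
n(I2) per titration = 0.03175 × 0.07388 = 2.346 × 10^-3 mol
n(C6H8O6) in each aliquot = 2.346 × 10^-3 mol (1:1 ratio)
n(C6H8O6) in the whole flask = 2.346 × 10^-3 × 500.0/25.00 = 0.04691 mol
mass of C6H8O6 = 0.04691 × 176.12 = 8.262 g

8.262 g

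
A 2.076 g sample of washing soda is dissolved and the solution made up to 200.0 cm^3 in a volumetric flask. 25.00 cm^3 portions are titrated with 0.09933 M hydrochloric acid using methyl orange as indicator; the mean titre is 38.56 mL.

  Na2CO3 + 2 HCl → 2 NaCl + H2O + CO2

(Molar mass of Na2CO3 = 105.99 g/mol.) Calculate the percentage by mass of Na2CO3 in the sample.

78.22 %

n(HCl) per titration = 0.03856 × 0.09933 = 3.830 × 10^-3 mol
From the 1:2 ratio, n(Na2CO3) in each aliquot = 1/2 × 3.830 × 10^-3 = 1.915 × 10^-3 mol
n(Na2CO3) in the whole flask = 1.915 × 10^-3 × 200.0/25.00 = 0.01532 mol
mass of Na2CO3 = 0.01532 × 105.99 = 1.624 g
% Na2CO3 = 1.624 / 2.076 × 100 = 78.22 %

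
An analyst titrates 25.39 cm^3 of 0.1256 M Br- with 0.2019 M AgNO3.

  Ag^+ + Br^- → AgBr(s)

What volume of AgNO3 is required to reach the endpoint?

n(Br-) = 0.02539 L × 0.1256 mol/L = 3.189 × 10^-3 mol
n(AgNO3) = 3.189 × 10^-3 mol (1:1 stoichiometry)
V(AgNO3) = 3.189 × 10^-3 mol / 0.2019 mol/L = 0.01579 L = 15.79 mL

15.79 mL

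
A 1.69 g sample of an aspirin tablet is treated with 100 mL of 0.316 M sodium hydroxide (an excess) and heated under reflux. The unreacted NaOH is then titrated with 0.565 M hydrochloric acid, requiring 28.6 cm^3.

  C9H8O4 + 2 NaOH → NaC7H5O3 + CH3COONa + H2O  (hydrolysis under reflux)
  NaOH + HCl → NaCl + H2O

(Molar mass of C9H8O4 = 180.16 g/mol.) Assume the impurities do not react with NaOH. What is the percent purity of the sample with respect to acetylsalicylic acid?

82.3 %

n(NaOH) added = 0.100 × 0.316 = 0.0316 mol
n(HCl) used in back-titration = 0.0286 × 0.565 = 0.0162 mol
n(NaOH) left over = 0.0162 mol (1:1 ratio)
n(NaOH) consumed by analyte = 0.0316 − 0.0162 = 0.0154 mol
From the 1:2 ratio, n(C9H8O4) = 1/2 × 0.0154 = 7.72 × 10^-3 mol
mass of C9H8O4 = 7.72 × 10^-3 × 180.16 = 1.39 g
% C9H8O4 = 1.39 / 1.69 × 100 = 82.3 %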